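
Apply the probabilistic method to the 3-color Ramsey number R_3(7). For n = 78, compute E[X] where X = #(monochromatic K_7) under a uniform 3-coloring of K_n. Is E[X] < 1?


E[X] = C(78, 7) · 3^{1 − 21} = 2641902120 · 3^{−20} = 2641902120/3486784401.
As a reduced fraction: E[X] = 293544680/387420489 ≈ 0.75769.
Is E[X] < 1? YES.
Since E[X] < 1, there exists a 3-coloring of K_{78} with no monochromatic K_7; hence R_3(7) > 78.

E[X] = 293544680/387420489 ≈ 0.75769; E[X] < 1, so R_3(7) > 78.


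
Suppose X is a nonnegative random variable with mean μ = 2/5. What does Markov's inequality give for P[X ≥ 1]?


μ = E[X] = 2/5, a = 1.
Markov: P[X ≥ 1] ≤ μ/a = (2/5)/1 = 2/5.
Numerically: ≈ 0.400.
(Since a = 1 > μ = 0.400, the bound 2/5 is < 1 and informative.)

P[X ≥ 1] ≤ 2/5 ≈ 0.400.


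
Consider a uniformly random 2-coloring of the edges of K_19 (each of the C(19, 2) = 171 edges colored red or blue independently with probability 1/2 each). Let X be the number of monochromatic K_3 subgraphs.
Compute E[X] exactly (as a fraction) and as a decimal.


Let X = Σ_S X_S over the C(19, 3) = 969 subsets S of size 3, where X_S = 1 if the K_3 on S is monochromatic.
For a fixed S, the K_3 on S has C(3, 2) = 3 edges. P[all 3 edges red] = (1/2)^3, and likewise for blue, so P[monochromatic] = 2·(1/2)^3 = 2^{1 − 3} = 1/4.
Summing: E[X] = C(19, 3) · 2^{1 − 3} = 969 · 1/4 = 969/4.
Numerically: E[X] ≈ 242.250000.

E[X] = C(19,3)·2^(1−C(3,2)) = 969/4 ≈ 242.250000.


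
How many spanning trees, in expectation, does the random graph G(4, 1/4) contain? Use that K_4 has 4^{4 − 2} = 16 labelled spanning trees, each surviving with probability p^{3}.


K_4 has 4^{4 − 2} = 16 labelled spanning trees.
For each such spanning tree H, let X_H = 1 if all 3 edges of H are present in G. Then P[X_H = 1] = p^{3} = (1/4)^{3} = 1/64.
By linearity of expectation: E[X] = Σ_H E[X_H] = 16 · p^{3} = 16 · 1/64 = 1/4.
Numerically: E[X] ≈ 0.25.

E[X] = 16 · (1/4)^{3} = 1/4 ≈ 0.25.


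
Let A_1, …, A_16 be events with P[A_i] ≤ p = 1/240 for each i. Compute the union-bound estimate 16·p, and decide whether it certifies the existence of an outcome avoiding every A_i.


Union bound: P[∪_{i=1}^{16} A_i] ≤ Σ_i P[A_i] ≤ 16·p = 16·(1/240) = 1/15.
Numerically: 1/15 ≈ 0.067.
Is 1/15 < 1? YES.
Since P[∪ A_i] ≤ 1/15 < 1, the complement has P[∩ A_i^c] ≥ 1 − 1/15 = 14/15 > 0, so some outcome avoids every A_i.

16·p = 1/15 ≈ 0.067; existence CERTIFIED by the union bound.


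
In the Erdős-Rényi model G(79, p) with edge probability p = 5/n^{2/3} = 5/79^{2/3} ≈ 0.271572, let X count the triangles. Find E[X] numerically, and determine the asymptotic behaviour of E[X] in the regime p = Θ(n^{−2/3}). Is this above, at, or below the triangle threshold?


Number of potential triangles: C(79, 3) = 79079.
Each occurs with probability p³ ≈ (0.271572)³ ≈ 2.00288415e-02.
By linearity: E[X] = C(79, 3)·p³ ≈ 79079 · 2.00288415e-02 ≈ 1583.860759.
Since α = 2/3 < 1, p = c/n^{2/3} ≫ 1/n is above the triangle threshold p ~ 1/n. Asymptotically E[X] ~ (c³/6)·n^{3(1−α)} = (5³/6)·n^{1} → ∞; triangles are abundant w.h.p.

E[X] ≈ 1583.860759; in regime p = Θ(1/n^{2/3}) E[X] diverges (above the triangle threshold p ~ 1/n).


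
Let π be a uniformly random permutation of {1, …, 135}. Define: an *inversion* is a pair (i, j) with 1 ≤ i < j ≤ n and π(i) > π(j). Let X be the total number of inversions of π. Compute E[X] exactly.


Write X = Σ X_I over the C(135, 2) = 9045 pairs i < j, with X_I the indicator of one inversion.
There are 9045 indicators.
For each fixed pair i < j, the values π(i) and π(j) are two distinct elements of {1, …, 135} in uniformly random order; by symmetry P[π(i) > π(j)] = 1/2.
By linearity: E[X] = 9045 · (1/2) = C(135, 2) · (1/2) = 9045/2 = 9045/2 ≈ 4522.50000.

E[X] = 9045/2 = 4522.50000.


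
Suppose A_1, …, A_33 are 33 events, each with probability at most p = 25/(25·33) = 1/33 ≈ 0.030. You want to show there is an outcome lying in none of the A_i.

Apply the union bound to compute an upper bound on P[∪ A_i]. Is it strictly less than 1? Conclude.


Union bound: P[∪_{i=1}^{33} A_i] ≤ Σ_i P[A_i] ≤ 33·p = 33·(1/33) = 1.
Numerically: 1 ≈ 1.000.
Is 1 < 1? NO.
Since the bound 1 is ≥ 1, the union bound is uninformative here; it does NOT by itself certify existence.

33·p = 1 ≈ 1.000; existence NOT certified by the union bound.


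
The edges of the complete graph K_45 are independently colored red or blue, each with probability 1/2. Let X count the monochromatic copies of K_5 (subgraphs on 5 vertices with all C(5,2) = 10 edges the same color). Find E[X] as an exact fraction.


Let X = Σ_S X_S over the C(45, 5) = 1221759 subsets S of size 5, where X_S = 1 if the K_5 on S is monochromatic.
For a fixed S, the K_5 on S has C(5, 2) = 10 edges. P[all 10 edges red] = (1/2)^10, and likewise for blue, so P[monochromatic] = 2·(1/2)^10 = 2^{1 − 10} = 1/512.
By linearity: E[X] = C(45, 5) · 2^{1 − 10} = 1221759 · 1/512 = 1221759/512.
Numerically: E[X] ≈ 2386.248.

E[X] = C(45,5)·2^(1−C(5,2)) = 1221759/512 ≈ 2386.248.


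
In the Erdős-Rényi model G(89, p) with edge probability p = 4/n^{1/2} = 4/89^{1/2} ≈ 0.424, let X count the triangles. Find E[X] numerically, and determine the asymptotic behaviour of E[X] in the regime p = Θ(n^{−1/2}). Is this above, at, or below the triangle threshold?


Number of potential triangles: C(89, 3) = 113564.
Each occurs with probability p³ ≈ (0.424)³ ≈ 7.622457e-02.
By linearity: E[X] = C(89, 3)·p³ ≈ 113564 · 7.622457e-02 ≈ 8656.3667.
Since α = 1/2 < 1, p = c/n^{1/2} ≫ 1/n is above the triangle threshold p ~ 1/n. Asymptotically E[X] ~ (c³/6)·n^{3(1−α)} = (4³/6)·n^{1.5} → ∞; triangles are abundant w.h.p.

E[X] ≈ 8656.3667; in regime p = Θ(1/n^{1/2}) E[X] diverges (above the triangle threshold p ~ 1/n).


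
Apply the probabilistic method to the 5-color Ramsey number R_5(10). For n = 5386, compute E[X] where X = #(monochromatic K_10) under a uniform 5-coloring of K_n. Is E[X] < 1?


E[X] = C(5386, 10) · 5^{1 − 45} = 5613966214234562222231428510561 · 5^{−44} = 5613966214234562222231428510561/5684341886080801486968994140625.
As a reduced fraction: E[X] = 5613966214234562222231428510561/5684341886080801486968994140625 ≈ 0.9876194.
Is E[X] < 1? YES.
Since E[X] < 1, there exists a 5-coloring of K_{5386} with no monochromatic K_10; hence R_5(10) > 5386.

E[X] = 5613966214234562222231428510561/5684341886080801486968994140625 ≈ 0.9876194; E[X] < 1, so R_5(10) > 5386.


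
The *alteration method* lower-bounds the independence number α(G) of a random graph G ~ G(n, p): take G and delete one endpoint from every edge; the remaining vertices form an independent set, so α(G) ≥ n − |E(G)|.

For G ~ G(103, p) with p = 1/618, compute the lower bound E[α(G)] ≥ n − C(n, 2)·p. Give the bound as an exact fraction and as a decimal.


E[|E(G)|] = C(103, 2)·p = 5253 · (1/618) = 17/2.
E[α(G)] ≥ n − E[|E(G)|] = 103 − 17/2 = 189/2.
Numerically: ≈ 94.50000.
(This is only a lower bound; the true E[α(G)] may be larger.)

E[α(G)] ≥ 189/2 ≈ 94.50000.


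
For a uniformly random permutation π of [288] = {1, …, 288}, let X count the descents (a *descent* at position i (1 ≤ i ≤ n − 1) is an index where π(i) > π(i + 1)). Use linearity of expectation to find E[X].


Write X = Σ X_I over i = 1, …, 287, with X_I the indicator of one descent.
There are 287 indicators.
For each fixed i, the pair (π(i), π(i+1)) is a uniformly random ordered pair of distinct values from {1, …, 288}; by symmetry P[π(i) > π(i+1)] = 1/2.
By linearity: E[X] = 287 · (1/2) = (288 − 1) · (1/2) = 287/2 ≈ 143.5000.

E[X] = 287/2 = 143.5000.


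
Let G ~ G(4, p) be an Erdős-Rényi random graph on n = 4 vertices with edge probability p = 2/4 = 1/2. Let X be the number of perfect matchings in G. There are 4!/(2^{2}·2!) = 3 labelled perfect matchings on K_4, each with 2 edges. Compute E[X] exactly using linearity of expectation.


K_4 has 4!/(2^{2}·2!) = 3 labelled perfect matchings.
For each such perfect matching H, let X_H = 1 if all 2 edges of H are present in G. Then P[X_H = 1] = p^{2} = (1/2)^{2} = 1/4.
By linearity: E[X] = Σ_H E[X_H] = 3 · p^{2} = 3 · 1/4 = 3/4.
Numerically: E[X] ≈ 0.75.

E[X] = 3 · (1/2)^{2} = 3/4 ≈ 0.75.


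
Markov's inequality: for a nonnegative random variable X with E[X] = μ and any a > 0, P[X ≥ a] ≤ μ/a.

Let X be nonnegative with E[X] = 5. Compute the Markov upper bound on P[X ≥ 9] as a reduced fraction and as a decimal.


μ = E[X] = 5, a = 9.
Markov: P[X ≥ 9] ≤ μ/a = (5)/9 = 5/9.
Numerically: ≈ 0.5556.
(Since a = 9 > μ = 5.0000, the bound 5/9 is < 1 and informative.)

P[X ≥ 9] ≤ 5/9 ≈ 0.5556.


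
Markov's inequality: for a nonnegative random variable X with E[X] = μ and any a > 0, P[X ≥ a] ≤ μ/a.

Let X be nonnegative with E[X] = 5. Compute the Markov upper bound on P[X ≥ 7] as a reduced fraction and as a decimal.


μ = E[X] = 5, a = 7.
Markov: P[X ≥ 7] ≤ μ/a = (5)/7 = 5/7.
Numerically: ≈ 0.714286.
(Since a = 7 > μ = 5.000000, the bound 5/7 is < 1 and informative.)

P[X ≥ 7] ≤ 5/7 ≈ 0.714286.


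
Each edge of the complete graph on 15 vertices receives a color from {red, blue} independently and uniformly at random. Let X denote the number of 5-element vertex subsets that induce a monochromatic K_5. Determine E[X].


Let X = Σ_S X_S over the C(15, 5) = 3003 subsets S of size 5, where X_S = 1 if the K_5 on S is monochromatic.
For a fixed S, the K_5 on S has C(5, 2) = 10 edges. P[all 10 edges red] = (1/2)^10, and likewise for blue, so P[monochromatic] = 2·(1/2)^10 = 2^{1 − 10} = 1/512.
By linearity: E[X] = C(15, 5) · 2^{1 − 10} = 3003 · 1/512 = 3003/512.
Numerically: E[X] ≈ 5.865.

E[X] = C(15,5)·2^(1−C(5,2)) = 3003/512 ≈ 5.865.


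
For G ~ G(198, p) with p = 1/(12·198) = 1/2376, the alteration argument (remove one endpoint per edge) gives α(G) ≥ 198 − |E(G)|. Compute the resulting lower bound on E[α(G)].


E[|E(G)|] = C(198, 2)·p = 19503 · (1/2376) = 197/24.
E[α(G)] ≥ n − E[|E(G)|] = 198 − 197/24 = 4555/24.
Numerically: ≈ 189.791667.
(This is only a lower bound; the true E[α(G)] may be larger.)

E[α(G)] ≥ 4555/24 ≈ 189.791667.


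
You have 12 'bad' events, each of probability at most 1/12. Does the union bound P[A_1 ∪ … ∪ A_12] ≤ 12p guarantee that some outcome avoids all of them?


Union bound: P[∪_{i=1}^{12} A_i] ≤ Σ_i P[A_i] ≤ 12·p = 12·(1/12) = 1.
Numerically: 1 ≈ 1.0000.
Is 1 < 1? NO.
Since the bound 1 is ≥ 1, the union bound is uninformative here; it does NOT by itself certify existence.

12·p = 1 ≈ 1.0000; existence NOT certified by the union bound.


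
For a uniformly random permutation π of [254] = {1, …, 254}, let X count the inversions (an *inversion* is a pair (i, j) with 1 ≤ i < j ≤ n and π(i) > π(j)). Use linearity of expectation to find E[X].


Write X = Σ X_I over the C(254, 2) = 32131 pairs i < j, with X_I the indicator of one inversion.
There are 32131 indicators.
For each fixed pair i < j, the values π(i) and π(j) are two distinct elements of {1, …, 254} in uniformly random order; by symmetry P[π(i) > π(j)] = 1/2.
By linearity: E[X] = 32131 · (1/2) = C(254, 2) · (1/2) = 32131/2 = 32131/2 ≈ 16065.500.

E[X] = 32131/2 = 16065.500.


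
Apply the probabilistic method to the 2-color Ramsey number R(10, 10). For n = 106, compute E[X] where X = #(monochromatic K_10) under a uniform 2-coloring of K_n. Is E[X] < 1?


E[X] = C(106, 10) · 2^{1 − 45} = 31853506369685 · 2^{−44} = 31853506369685/17592186044416.
As a reduced fraction: E[X] = 31853506369685/17592186044416 ≈ 1.8106622.
Is E[X] < 1? NO.
Since E[X] ≥ 1, the first-moment bound is inconclusive at n = 106; it does NOT by itself certify R(10, 10) > 106.

E[X] = 31853506369685/17592186044416 ≈ 1.8106622; E[X] ≥ 1; first-moment method inconclusive here.


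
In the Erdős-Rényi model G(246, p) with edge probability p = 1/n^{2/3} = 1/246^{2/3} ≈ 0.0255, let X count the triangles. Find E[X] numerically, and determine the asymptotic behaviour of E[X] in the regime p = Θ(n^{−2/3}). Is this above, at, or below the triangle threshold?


Number of potential triangles: C(246, 3) = 2450980.
Each occurs with probability p³ ≈ (0.0255)³ ≈ 1.65246e-05.
By linearity: E[X] = C(246, 3)·p³ ≈ 2450980 · 1.65246e-05 ≈ 40.501.
Since α = 2/3 < 1, p = c/n^{2/3} ≫ 1/n is above the triangle threshold p ~ 1/n. Asymptotically E[X] ~ (c³/6)·n^{3(1−α)} = (1³/6)·n^{1} → ∞; triangles are abundant w.h.p.

E[X] ≈ 40.501; in regime p = Θ(1/n^{2/3}) E[X] diverges (above the triangle threshold p ~ 1/n).


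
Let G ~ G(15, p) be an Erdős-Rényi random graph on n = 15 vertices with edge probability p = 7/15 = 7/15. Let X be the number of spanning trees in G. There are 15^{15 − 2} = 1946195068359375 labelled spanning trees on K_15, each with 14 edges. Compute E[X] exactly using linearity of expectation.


K_15 has 15^{15 − 2} = 1946195068359375 labelled spanning trees.
For each such spanning tree H, let X_H = 1 if all 14 edges of H are present in G. Then P[X_H = 1] = p^{14} = (7/15)^{14} = 678223072849/29192926025390625.
By linearity of expectation: E[X] = Σ_H E[X_H] = 1946195068359375 · p^{14} = 1946195068359375 · 678223072849/29192926025390625 = 678223072849/15.
Numerically: E[X] ≈ 4.5215e+10.

E[X] = 1946195068359375 · (7/15)^{14} = 678223072849/15 ≈ 4.5215e+10.


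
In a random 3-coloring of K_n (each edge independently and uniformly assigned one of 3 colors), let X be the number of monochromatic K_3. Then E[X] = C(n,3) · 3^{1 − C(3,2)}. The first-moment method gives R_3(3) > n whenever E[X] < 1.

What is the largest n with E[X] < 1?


We need C(n, 3) · 3^{1 − 3} < 1, i.e. C(n, 3) < 3^{3 − 1} = 9.
Check values of n near the boundary:
  n = 3: C(3, 3) = 1; 1 < 9? YES
  n = 4: C(4, 3) = 4; 4 < 9? YES
  n = 5: C(5, 3) = 10; 10 < 9? NO
The largest n with C(n, 3) < 9 is n = 4 (where E[X] = 4/9 ≈ 0.4444444). Hence R_3(3) > 4, i.e. R_3(3) ≥ 5.

Largest n = 4; hence R_3(3) > 4.


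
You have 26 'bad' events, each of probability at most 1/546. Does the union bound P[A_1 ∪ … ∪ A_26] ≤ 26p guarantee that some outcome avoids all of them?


Union bound: P[∪_{i=1}^{26} A_i] ≤ Σ_i P[A_i] ≤ 26·p = 26·(1/546) = 1/21.
Numerically: 1/21 ≈ 0.047619.
Is 1/21 < 1? YES.
Since P[∪ A_i] ≤ 1/21 < 1, the complement has P[∩ A_i^c] ≥ 1 − 1/21 = 20/21 > 0, so some outcome avoids every A_i.

26·p = 1/21 ≈ 0.047619; existence CERTIFIED by the union bound.


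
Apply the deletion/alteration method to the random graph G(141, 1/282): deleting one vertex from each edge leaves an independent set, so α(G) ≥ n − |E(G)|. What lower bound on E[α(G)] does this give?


E[|E(G)|] = C(141, 2)·p = 9870 · (1/282) = 35.
E[α(G)] ≥ n − E[|E(G)|] = 141 − 35 = 106.
Numerically: ≈ 106.000.
(This is only a lower bound; the true E[α(G)] may be larger.)

E[α(G)] ≥ 106 ≈ 106.000.


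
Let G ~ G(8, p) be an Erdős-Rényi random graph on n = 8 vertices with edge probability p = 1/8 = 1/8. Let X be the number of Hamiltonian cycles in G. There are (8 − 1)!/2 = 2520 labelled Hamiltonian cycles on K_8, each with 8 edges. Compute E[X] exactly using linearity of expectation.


K_8 has (8 − 1)!/2 = 2520 labelled Hamiltonian cycles.
For each such Hamiltonian cycle H, let X_H = 1 if all 8 edges of H are present in G. Then P[X_H = 1] = p^{8} = (1/8)^{8} = 1/16777216.
By linearity of expectation: E[X] = Σ_H E[X_H] = 2520 · p^{8} = 2520 · 1/16777216 = 315/2097152.
Numerically: E[X] ≈ 0.00015.

E[X] = 2520 · (1/8)^{8} = 315/2097152 ≈ 0.00015.


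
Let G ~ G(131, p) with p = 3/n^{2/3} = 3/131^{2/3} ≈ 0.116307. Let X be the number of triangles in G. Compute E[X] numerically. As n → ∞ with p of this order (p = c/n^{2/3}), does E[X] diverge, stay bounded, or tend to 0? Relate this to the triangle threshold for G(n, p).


Number of potential triangles: C(131, 3) = 366145.
Each occurs with probability p³ ≈ (0.116307)³ ≈ 1.57333489e-03.
By linearity: E[X] = C(131, 3)·p³ ≈ 366145 · 1.57333489e-03 ≈ 576.068702.
Since α = 2/3 < 1, p = c/n^{2/3} ≫ 1/n is above the triangle threshold p ~ 1/n. Asymptotically E[X] ~ (c³/6)·n^{3(1−α)} = (3³/6)·n^{1} → ∞; triangles are abundant w.h.p.

E[X] ≈ 576.068702; in regime p = Θ(1/n^{2/3}) E[X] diverges (above the triangle threshold p ~ 1/n).


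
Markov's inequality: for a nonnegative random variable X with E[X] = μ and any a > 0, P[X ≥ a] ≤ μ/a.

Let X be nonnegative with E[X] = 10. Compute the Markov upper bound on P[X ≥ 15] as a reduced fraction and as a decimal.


μ = E[X] = 10, a = 15.
Markov: P[X ≥ 15] ≤ μ/a = (10)/15 = 2/3.
Numerically: ≈ 0.667.
(Since a = 15 > μ = 10.000, the bound 2/3 is < 1 and informative.)

P[X ≥ 15] ≤ 2/3 ≈ 0.667.


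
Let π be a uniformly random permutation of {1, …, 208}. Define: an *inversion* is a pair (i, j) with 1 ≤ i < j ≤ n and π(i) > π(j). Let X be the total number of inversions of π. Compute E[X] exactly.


Write X = Σ X_I over the C(208, 2) = 21528 pairs i < j, with X_I the indicator of one inversion.
There are 21528 indicators.
For each fixed pair i < j, the values π(i) and π(j) are two distinct elements of {1, …, 208} in uniformly random order; by symmetry P[π(i) > π(j)] = 1/2.
By linearity: E[X] = 21528 · (1/2) = C(208, 2) · (1/2) = 21528/2 = 10764 ≈ 10764.000000.

E[X] = 10764 = 10764.000000.


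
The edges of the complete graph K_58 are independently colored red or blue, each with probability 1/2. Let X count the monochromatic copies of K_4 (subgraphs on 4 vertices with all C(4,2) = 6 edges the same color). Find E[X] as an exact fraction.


Let X = Σ_S X_S over the C(58, 4) = 424270 subsets S of size 4, where X_S = 1 if the K_4 on S is monochromatic.
For a fixed S, the K_4 on S has C(4, 2) = 6 edges. P[all 6 edges red] = (1/2)^6, and likewise for blue, so P[monochromatic] = 2·(1/2)^6 = 2^{1 − 6} = 1/32.
By linearity of expectation: E[X] = C(58, 4) · 2^{1 − 6} = 424270 · 1/32 = 212135/16.
Numerically: E[X] ≈ 13258.43750.

E[X] = C(58,4)·2^(1−C(4,2)) = 212135/16 ≈ 13258.43750.


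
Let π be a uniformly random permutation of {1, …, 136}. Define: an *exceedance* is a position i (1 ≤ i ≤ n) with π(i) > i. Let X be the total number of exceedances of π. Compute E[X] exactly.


Write X = Σ_{i=1}^{136} X_i, where X_i = 1_{π(i) > i}.
For each fixed i, π(i) is uniform over {1, …, 136} (marginal of a uniform permutation), so P[π(i) > i] = (n − i)/n. Summing: Σ_{i=1}^{136} (n − i)/n = (0 + 1 + … + 135)/136 = 136(136 − 1)/(2·136) = (136 − 1)/2.
Hence E[X] = Σ_{i=1}^{136} (136 − i)/136 = 135/2 ≈ 67.50000.

E[X] = 135/2 = 67.50000.


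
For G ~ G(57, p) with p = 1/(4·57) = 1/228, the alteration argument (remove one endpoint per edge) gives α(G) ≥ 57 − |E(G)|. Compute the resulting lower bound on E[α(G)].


E[|E(G)|] = C(57, 2)·p = 1596 · (1/228) = 7.
E[α(G)] ≥ n − E[|E(G)|] = 57 − 7 = 50.
Numerically: ≈ 50.0000.
(This is only a lower bound; the true E[α(G)] may be larger.)

E[α(G)] ≥ 50 ≈ 50.0000.


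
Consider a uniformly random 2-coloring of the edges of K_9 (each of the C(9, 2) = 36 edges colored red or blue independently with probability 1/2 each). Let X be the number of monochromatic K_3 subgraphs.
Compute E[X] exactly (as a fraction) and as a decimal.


Let X = Σ_S X_S over the C(9, 3) = 84 subsets S of size 3, where X_S = 1 if the K_3 on S is monochromatic.
For a fixed S, the K_3 on S has C(3, 2) = 3 edges. P[all 3 edges red] = (1/2)^3, and likewise for blue, so P[monochromatic] = 2·(1/2)^3 = 2^{1 − 3} = 1/4.
Summing: E[X] = C(9, 3) · 2^{1 − 3} = 84 · 1/4 = 21.
Numerically: E[X] ≈ 21.0000.

E[X] = C(9,3)·2^(1−C(3,2)) = 21 ≈ 21.0000.


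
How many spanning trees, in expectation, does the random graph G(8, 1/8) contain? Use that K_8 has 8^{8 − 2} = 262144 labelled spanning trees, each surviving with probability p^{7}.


K_8 has 8^{8 − 2} = 262144 labelled spanning trees.
For each such spanning tree H, let X_H = 1 if all 7 edges of H are present in G. Then P[X_H = 1] = p^{7} = (1/8)^{7} = 1/2097152.
By linearity of expectation: E[X] = Σ_H E[X_H] = 262144 · p^{7} = 262144 · 1/2097152 = 1/8.
Numerically: E[X] ≈ 0.125.

E[X] = 262144 · (1/8)^{7} = 1/8 ≈ 0.125.


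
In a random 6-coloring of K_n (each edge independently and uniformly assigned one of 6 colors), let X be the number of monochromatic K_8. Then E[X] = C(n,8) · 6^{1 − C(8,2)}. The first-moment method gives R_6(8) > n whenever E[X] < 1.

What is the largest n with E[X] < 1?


We need C(n, 8) · 6^{1 − 28} < 1, i.e. C(n, 8) < 6^{28 − 1} = 1023490369077469249536.
Check values of n near the boundary:
  n = 1591: C(1591, 8) = 1000427749141189953870; 1000427749141189953870 < 1023490369077469249536? YES
  n = 1592: C(1592, 8) = 1005480414540892933435; 1005480414540892933435 < 1023490369077469249536? YES
  n = 1593: C(1593, 8) = 1010555394551193970323; 1010555394551193970323 < 1023490369077469249536? YES
  n = 1594: C(1594, 8) = 1015652773590544255167; 1015652773590544255167 < 1023490369077469249536? YES
  n = 1595: C(1595, 8) = 1020772636343363633895; 1020772636343363633895 < 1023490369077469249536? YES
  n = 1596: C(1596, 8) = 1025915067760710553965; 1025915067760710553965 < 1023490369077469249536? NO
  n = 1597: C(1597, 8) = 1031080153060953275445; 1031080153060953275445 < 1023490369077469249536? NO
  n = 1598: C(1598, 8) = 1036267977730442348529; 1036267977730442348529 < 1023490369077469249536? NO
The largest n with C(n, 8) < 1023490369077469249536 is n = 1595 (where E[X] = 113419181815929292655/113721152119718805504 ≈ 0.9973446). Hence R_6(8) > 1595, i.e. R_6(8) ≥ 1596.

Largest n = 1595; hence R_6(8) > 1595.


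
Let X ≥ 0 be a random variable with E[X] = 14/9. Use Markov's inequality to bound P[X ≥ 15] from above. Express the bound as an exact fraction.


μ = E[X] = 14/9, a = 15.
Markov: P[X ≥ 15] ≤ μ/a = (14/9)/15 = 14/135.
Numerically: ≈ 0.104.
(Since a = 15 > μ = 1.556, the bound 14/135 is < 1 and informative.)

P[X ≥ 15] ≤ 14/135 ≈ 0.104.


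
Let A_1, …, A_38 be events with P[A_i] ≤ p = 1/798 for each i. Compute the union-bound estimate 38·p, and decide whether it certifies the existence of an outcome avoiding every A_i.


Union bound: P[∪_{i=1}^{38} A_i] ≤ Σ_i P[A_i] ≤ 38·p = 38·(1/798) = 1/21.
Numerically: 1/21 ≈ 0.048.
Is 1/21 < 1? YES.
Since P[∪ A_i] ≤ 1/21 < 1, the complement has P[∩ A_i^c] ≥ 1 − 1/21 = 20/21 > 0, so some outcome avoids every A_i.

38·p = 1/21 ≈ 0.048; existence CERTIFIED by the union bound.


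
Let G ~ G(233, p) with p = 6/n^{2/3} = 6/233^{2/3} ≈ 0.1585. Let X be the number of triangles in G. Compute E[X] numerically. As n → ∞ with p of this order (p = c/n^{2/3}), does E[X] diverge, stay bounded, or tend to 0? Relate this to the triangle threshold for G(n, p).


Number of potential triangles: C(233, 3) = 2081156.
Each occurs with probability p³ ≈ (0.1585)³ ≈ 3.978707e-03.
By linearity: E[X] = C(233, 3)·p³ ≈ 2081156 · 3.978707e-03 ≈ 8280.3090.
Since α = 2/3 < 1, p = c/n^{2/3} ≫ 1/n is above the triangle threshold p ~ 1/n. Asymptotically E[X] ~ (c³/6)·n^{3(1−α)} = (6³/6)·n^{1} → ∞; triangles are abundant w.h.p.

E[X] ≈ 8280.3090; in regime p = Θ(1/n^{2/3}) E[X] diverges (above the triangle threshold p ~ 1/n).


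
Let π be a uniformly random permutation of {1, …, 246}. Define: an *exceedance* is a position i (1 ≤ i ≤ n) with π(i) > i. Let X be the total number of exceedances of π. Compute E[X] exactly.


Write X = Σ_{i=1}^{246} X_i, where X_i = 1_{π(i) > i}.
For each fixed i, π(i) is uniform over {1, …, 246} (marginal of a uniform permutation), so P[π(i) > i] = (n − i)/n. Summing: Σ_{i=1}^{246} (n − i)/n = (0 + 1 + … + 245)/246 = 246(246 − 1)/(2·246) = (246 − 1)/2.
Hence E[X] = Σ_{i=1}^{246} (246 − i)/246 = 245/2 ≈ 122.500000.

E[X] = 245/2 = 122.500000.


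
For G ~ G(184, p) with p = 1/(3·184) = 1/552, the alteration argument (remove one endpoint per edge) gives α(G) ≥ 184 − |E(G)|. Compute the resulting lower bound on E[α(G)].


E[|E(G)|] = C(184, 2)·p = 16836 · (1/552) = 61/2.
E[α(G)] ≥ n − E[|E(G)|] = 184 − 61/2 = 307/2.
Numerically: ≈ 153.500.
(This is only a lower bound; the true E[α(G)] may be larger.)

E[α(G)] ≥ 307/2 ≈ 153.500.


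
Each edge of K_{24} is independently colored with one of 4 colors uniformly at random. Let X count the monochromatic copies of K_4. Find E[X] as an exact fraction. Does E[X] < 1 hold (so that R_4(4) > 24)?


E[X] = C(24, 4) · 4^{1 − 6} = 10626 · 4^{−5} = 10626/1024.
As a reduced fraction: E[X] = 5313/512 ≈ 10.37695.
Is E[X] < 1? NO.
Since E[X] ≥ 1, the first-moment bound is inconclusive at n = 24; it does NOT by itself certify R_4(4) > 24.

E[X] = 5313/512 ≈ 10.37695; E[X] ≥ 1; first-moment method inconclusive here.


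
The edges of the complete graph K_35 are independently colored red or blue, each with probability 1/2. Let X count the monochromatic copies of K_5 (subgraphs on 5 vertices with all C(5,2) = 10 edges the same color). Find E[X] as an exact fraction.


Let X = Σ_S X_S over the C(35, 5) = 324632 subsets S of size 5, where X_S = 1 if the K_5 on S is monochromatic.
For a fixed S, the K_5 on S has C(5, 2) = 10 edges. P[all 10 edges red] = (1/2)^10, and likewise for blue, so P[monochromatic] = 2·(1/2)^10 = 2^{1 − 10} = 1/512.
By linearity: E[X] = C(35, 5) · 2^{1 − 10} = 324632 · 1/512 = 40579/64.
Numerically: E[X] ≈ 634.0469.

E[X] = C(35,5)·2^(1−C(5,2)) = 40579/64 ≈ 634.0469.


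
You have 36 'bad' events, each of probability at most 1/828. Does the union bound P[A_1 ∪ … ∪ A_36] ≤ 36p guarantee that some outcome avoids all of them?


Union bound: P[∪_{i=1}^{36} A_i] ≤ Σ_i P[A_i] ≤ 36·p = 36·(1/828) = 1/23.
Numerically: 1/23 ≈ 0.043478.
Is 1/23 < 1? YES.
Since P[∪ A_i] ≤ 1/23 < 1, the complement has P[∩ A_i^c] ≥ 1 − 1/23 = 22/23 > 0, so some outcome avoids every A_i.

36·p = 1/23 ≈ 0.043478; existence CERTIFIED by the union bound.


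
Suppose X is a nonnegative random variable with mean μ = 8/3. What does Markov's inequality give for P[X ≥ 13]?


μ = E[X] = 8/3, a = 13.
Markov: P[X ≥ 13] ≤ μ/a = (8/3)/13 = 8/39.
Numerically: ≈ 0.20513.
(Since a = 13 > μ = 2.66667, the bound 8/39 is < 1 and informative.)

P[X ≥ 13] ≤ 8/39 ≈ 0.20513.


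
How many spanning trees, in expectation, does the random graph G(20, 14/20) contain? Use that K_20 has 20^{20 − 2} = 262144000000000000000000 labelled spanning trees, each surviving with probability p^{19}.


K_20 has 20^{20 − 2} = 262144000000000000000000 labelled spanning trees.
For each such spanning tree H, let X_H = 1 if all 19 edges of H are present in G. Then P[X_H = 1] = p^{19} = (7/10)^{19} = 11398895185373143/10000000000000000000.
Summing the indicators: E[X] = Σ_H E[X_H] = 262144000000000000000000 · p^{19} = 262144000000000000000000 · 11398895185373143/10000000000000000000 = 1494075989737228599296/5.
Numerically: E[X] ≈ 2.988e+20.

E[X] = 262144000000000000000000 · (7/10)^{19} = 1494075989737228599296/5 ≈ 2.988e+20.


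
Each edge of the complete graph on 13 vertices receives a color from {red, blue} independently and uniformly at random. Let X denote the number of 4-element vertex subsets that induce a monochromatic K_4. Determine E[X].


Let X = Σ_S X_S over the C(13, 4) = 715 subsets S of size 4, where X_S = 1 if the K_4 on S is monochromatic.
For a fixed S, the K_4 on S has C(4, 2) = 6 edges. P[all 6 edges red] = (1/2)^6, and likewise for blue, so P[monochromatic] = 2·(1/2)^6 = 2^{1 − 6} = 1/32.
By linearity of expectation: E[X] = C(13, 4) · 2^{1 − 6} = 715 · 1/32 = 715/32.
Numerically: E[X] ≈ 22.344.

E[X] = C(13,4)·2^(1−C(4,2)) = 715/32 ≈ 22.344.


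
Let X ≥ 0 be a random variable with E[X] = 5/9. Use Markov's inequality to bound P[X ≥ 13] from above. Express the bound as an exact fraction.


μ = E[X] = 5/9, a = 13.
Markov: P[X ≥ 13] ≤ μ/a = (5/9)/13 = 5/117.
Numerically: ≈ 0.0427.
(Since a = 13 > μ = 0.5556, the bound 5/117 is < 1 and informative.)

P[X ≥ 13] ≤ 5/117 ≈ 0.0427.


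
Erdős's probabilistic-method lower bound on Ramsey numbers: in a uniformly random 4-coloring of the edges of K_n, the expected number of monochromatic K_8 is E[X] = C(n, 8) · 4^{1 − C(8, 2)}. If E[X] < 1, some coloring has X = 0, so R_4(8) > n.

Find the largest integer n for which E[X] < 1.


We need C(n, 8) · 4^{1 − 28} < 1, i.e. C(n, 8) < 4^{28 − 1} = 18014398509481984.
Check values of n near the boundary:
  n = 404: C(404, 8) = 16415071523485570; 16415071523485570 < 18014398509481984? YES
  n = 405: C(405, 8) = 16745853821188050; 16745853821188050 < 18014398509481984? YES
  n = 406: C(406, 8) = 17082453897995850; 17082453897995850 < 18014398509481984? YES
  n = 407: C(407, 8) = 17424959239309050; 17424959239309050 < 18014398509481984? YES
  n = 408: C(408, 8) = 17773458424095231; 17773458424095231 < 18014398509481984? YES
  n = 409: C(409, 8) = 18128041135797879; 18128041135797879 < 18014398509481984? NO
  n = 410: C(410, 8) = 18488798173326195; 18488798173326195 < 18014398509481984? NO
  n = 411: C(411, 8) = 18855821462126715; 18855821462126715 < 18014398509481984? NO
The largest n with C(n, 8) < 18014398509481984 is n = 408 (where E[X] = 17773458424095231/18014398509481984 ≈ 0.986625). Hence R_4(8) > 408, i.e. R_4(8) ≥ 409.

Largest n = 408; hence R_4(8) > 408.


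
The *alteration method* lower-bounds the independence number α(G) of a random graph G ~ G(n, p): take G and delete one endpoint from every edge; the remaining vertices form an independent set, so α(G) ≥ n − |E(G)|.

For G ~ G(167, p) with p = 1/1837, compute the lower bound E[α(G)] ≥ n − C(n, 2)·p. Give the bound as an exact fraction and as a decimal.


E[|E(G)|] = C(167, 2)·p = 13861 · (1/1837) = 83/11.
E[α(G)] ≥ n − E[|E(G)|] = 167 − 83/11 = 1754/11.
Numerically: ≈ 159.455.
(This is only a lower bound; the true E[α(G)] may be larger.)

E[α(G)] ≥ 1754/11 ≈ 159.455.


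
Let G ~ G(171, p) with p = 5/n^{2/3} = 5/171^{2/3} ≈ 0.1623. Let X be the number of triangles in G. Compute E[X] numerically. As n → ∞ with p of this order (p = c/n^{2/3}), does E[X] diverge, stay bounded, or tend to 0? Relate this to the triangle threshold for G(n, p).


Number of potential triangles: C(171, 3) = 818805.
Each occurs with probability p³ ≈ (0.1623)³ ≈ 4.274820e-03.
By linearity: E[X] = C(171, 3)·p³ ≈ 818805 · 4.274820e-03 ≈ 3500.2437.
Since α = 2/3 < 1, p = c/n^{2/3} ≫ 1/n is above the triangle threshold p ~ 1/n. Asymptotically E[X] ~ (c³/6)·n^{3(1−α)} = (5³/6)·n^{1} → ∞; triangles are abundant w.h.p.

E[X] ≈ 3500.2437; in regime p = Θ(1/n^{2/3}) E[X] diverges (above the triangle threshold p ~ 1/n).


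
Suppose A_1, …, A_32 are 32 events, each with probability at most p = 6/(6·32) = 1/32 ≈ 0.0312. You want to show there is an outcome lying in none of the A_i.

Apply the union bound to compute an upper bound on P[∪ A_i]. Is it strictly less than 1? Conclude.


Union bound: P[∪_{i=1}^{32} A_i] ≤ Σ_i P[A_i] ≤ 32·p = 32·(1/32) = 1.
Numerically: 1 ≈ 1.0000.
Is 1 < 1? NO.
Since the bound 1 is ≥ 1, the union bound is uninformative here; it does NOT by itself certify existence.

32·p = 1 ≈ 1.0000; existence NOT certified by the union bound.


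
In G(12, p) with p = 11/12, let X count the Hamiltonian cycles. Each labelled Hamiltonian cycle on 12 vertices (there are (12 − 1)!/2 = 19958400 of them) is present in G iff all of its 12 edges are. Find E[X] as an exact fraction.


K_12 has (12 − 1)!/2 = 19958400 labelled Hamiltonian cycles.
For each such Hamiltonian cycle H, let X_H = 1 if all 12 edges of H are present in G. Then P[X_H = 1] = p^{12} = (11/12)^{12} = 3138428376721/8916100448256.
By linearity: E[X] = Σ_H E[X_H] = 19958400 · p^{12} = 19958400 · 3138428376721/8916100448256 = 6041474625187925/859963392.
Numerically: E[X] ≈ 7.025e+06.

E[X] = 19958400 · (11/12)^{12} = 6041474625187925/859963392 ≈ 7.025e+06.


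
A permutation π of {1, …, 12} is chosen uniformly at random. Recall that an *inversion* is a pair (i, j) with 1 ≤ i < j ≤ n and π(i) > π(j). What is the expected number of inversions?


Write X = Σ X_I over the C(12, 2) = 66 pairs i < j, with X_I the indicator of one inversion.
There are 66 indicators.
For each fixed pair i < j, the values π(i) and π(j) are two distinct elements of {1, …, 12} in uniformly random order; by symmetry P[π(i) > π(j)] = 1/2.
By linearity: E[X] = 66 · (1/2) = C(12, 2) · (1/2) = 66/2 = 33 ≈ 33.00000.

E[X] = 33 = 33.00000.


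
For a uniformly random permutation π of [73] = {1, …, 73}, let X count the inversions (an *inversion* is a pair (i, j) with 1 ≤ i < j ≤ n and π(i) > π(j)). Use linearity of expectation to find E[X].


Write X = Σ X_I over the C(73, 2) = 2628 pairs i < j, with X_I the indicator of one inversion.
There are 2628 indicators.
For each fixed pair i < j, the values π(i) and π(j) are two distinct elements of {1, …, 73} in uniformly random order; by symmetry P[π(i) > π(j)] = 1/2.
By linearity: E[X] = 2628 · (1/2) = C(73, 2) · (1/2) = 2628/2 = 1314 ≈ 1314.0000.

E[X] = 1314 = 1314.0000.


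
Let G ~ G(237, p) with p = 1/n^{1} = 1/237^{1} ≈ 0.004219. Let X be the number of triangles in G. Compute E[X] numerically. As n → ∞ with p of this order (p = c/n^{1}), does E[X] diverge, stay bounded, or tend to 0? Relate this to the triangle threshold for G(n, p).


Number of potential triangles: C(237, 3) = 2190670.
Each occurs with probability p³ ≈ (0.004219)³ ≈ 7.511989e-08.
By linearity: E[X] = C(237, 3)·p³ ≈ 2190670 · 7.511989e-08 ≈ 0.1646.
Here α = 1, so p = 1/n is exactly at the triangle threshold p ~ 1/n. Asymptotically E[X] → c³/6 = 1³/6 = 1/6 ≈ 0.1667, a bounded constant. In this regime the triangle count is asymptotically Poisson(c³/6).

E[X] ≈ 0.1646; in regime p = Θ(1/n^{1}) E[X] stays bounded (at the triangle threshold p ~ 1/n).


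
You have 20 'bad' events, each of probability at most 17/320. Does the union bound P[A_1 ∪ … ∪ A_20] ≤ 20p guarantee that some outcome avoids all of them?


Union bound: P[∪_{i=1}^{20} A_i] ≤ Σ_i P[A_i] ≤ 20·p = 20·(17/320) = 17/16.
Numerically: 17/16 ≈ 1.0625000.
Is 17/16 < 1? NO.
Since the bound 17/16 is ≥ 1, the union bound is uninformative here; it does NOT by itself certify existence.

20·p = 17/16 ≈ 1.0625000; existence NOT certified by the union bound.


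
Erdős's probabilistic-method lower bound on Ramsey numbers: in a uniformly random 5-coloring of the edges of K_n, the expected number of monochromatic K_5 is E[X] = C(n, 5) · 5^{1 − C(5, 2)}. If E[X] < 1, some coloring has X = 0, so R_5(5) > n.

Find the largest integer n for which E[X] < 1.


We need C(n, 5) · 5^{1 − 10} < 1, i.e. C(n, 5) < 5^{10 − 1} = 1953125.
Check values of n near the boundary:
  n = 44: C(44, 5) = 1086008; 1086008 < 1953125? YES
  n = 45: C(45, 5) = 1221759; 1221759 < 1953125? YES
  n = 46: C(46, 5) = 1370754; 1370754 < 1953125? YES
  n = 47: C(47, 5) = 1533939; 1533939 < 1953125? YES
  n = 48: C(48, 5) = 1712304; 1712304 < 1953125? YES
  n = 49: C(49, 5) = 1906884; 1906884 < 1953125? YES
  n = 50: C(50, 5) = 2118760; 2118760 < 1953125? NO
  n = 51: C(51, 5) = 2349060; 2349060 < 1953125? NO
The largest n with C(n, 5) < 1953125 is n = 49 (where E[X] = 1906884/1953125 ≈ 0.976325). Hence R_5(5) > 49, i.e. R_5(5) ≥ 50.

Largest n = 49; hence R_5(5) > 49.


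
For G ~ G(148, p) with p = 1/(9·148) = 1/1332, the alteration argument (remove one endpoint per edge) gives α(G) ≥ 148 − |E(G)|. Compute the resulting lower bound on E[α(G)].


E[|E(G)|] = C(148, 2)·p = 10878 · (1/1332) = 49/6.
E[α(G)] ≥ n − E[|E(G)|] = 148 − 49/6 = 839/6.
Numerically: ≈ 139.8333.
(This is only a lower bound; the true E[α(G)] may be larger.)

E[α(G)] ≥ 839/6 ≈ 139.8333.


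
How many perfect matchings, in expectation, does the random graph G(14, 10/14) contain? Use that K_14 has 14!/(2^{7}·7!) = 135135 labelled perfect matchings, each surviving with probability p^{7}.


K_14 has 14!/(2^{7}·7!) = 135135 labelled perfect matchings.
For each such perfect matching H, let X_H = 1 if all 7 edges of H are present in G. Then P[X_H = 1] = p^{7} = (5/7)^{7} = 78125/823543.
By linearity: E[X] = Σ_H E[X_H] = 135135 · p^{7} = 135135 · 78125/823543 = 1508203125/117649.
Numerically: E[X] ≈ 1.282e+04.

E[X] = 135135 · (5/7)^{7} = 1508203125/117649 ≈ 1.282e+04.


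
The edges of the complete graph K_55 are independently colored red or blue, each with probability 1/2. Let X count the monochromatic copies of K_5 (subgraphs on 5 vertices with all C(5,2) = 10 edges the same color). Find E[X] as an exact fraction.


Let X = Σ_S X_S over the C(55, 5) = 3478761 subsets S of size 5, where X_S = 1 if the K_5 on S is monochromatic.
For a fixed S, the K_5 on S has C(5, 2) = 10 edges. P[all 10 edges red] = (1/2)^10, and likewise for blue, so P[monochromatic] = 2·(1/2)^10 = 2^{1 − 10} = 1/512.
Summing: E[X] = C(55, 5) · 2^{1 − 10} = 3478761 · 1/512 = 3478761/512.
Numerically: E[X] ≈ 6794.45508.

E[X] = C(55,5)·2^(1−C(5,2)) = 3478761/512 ≈ 6794.45508.


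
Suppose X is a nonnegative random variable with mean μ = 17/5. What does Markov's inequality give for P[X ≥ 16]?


μ = E[X] = 17/5, a = 16.
Markov: P[X ≥ 16] ≤ μ/a = (17/5)/16 = 17/80.
Numerically: ≈ 0.2125.
(Since a = 16 > μ = 3.4000, the bound 17/80 is < 1 and informative.)

P[X ≥ 16] ≤ 17/80 ≈ 0.2125.


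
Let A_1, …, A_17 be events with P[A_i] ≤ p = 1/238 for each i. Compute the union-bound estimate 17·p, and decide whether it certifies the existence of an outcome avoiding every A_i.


Union bound: P[∪_{i=1}^{17} A_i] ≤ Σ_i P[A_i] ≤ 17·p = 17·(1/238) = 1/14.
Numerically: 1/14 ≈ 0.07143.
Is 1/14 < 1? YES.
Since P[∪ A_i] ≤ 1/14 < 1, the complement has P[∩ A_i^c] ≥ 1 − 1/14 = 13/14 > 0, so some outcome avoids every A_i.

17·p = 1/14 ≈ 0.07143; existence CERTIFIED by the union bound.


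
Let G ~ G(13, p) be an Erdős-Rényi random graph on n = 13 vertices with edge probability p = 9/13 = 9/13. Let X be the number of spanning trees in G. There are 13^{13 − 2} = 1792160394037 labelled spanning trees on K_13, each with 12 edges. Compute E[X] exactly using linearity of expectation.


K_13 has 13^{13 − 2} = 1792160394037 labelled spanning trees.
For each such spanning tree H, let X_H = 1 if all 12 edges of H are present in G. Then P[X_H = 1] = p^{12} = (9/13)^{12} = 282429536481/23298085122481.
Summing the indicators: E[X] = Σ_H E[X_H] = 1792160394037 · p^{12} = 1792160394037 · 282429536481/23298085122481 = 282429536481/13.
Numerically: E[X] ≈ 2.17253e+10.

E[X] = 1792160394037 · (9/13)^{12} = 282429536481/13 ≈ 2.17253e+10.


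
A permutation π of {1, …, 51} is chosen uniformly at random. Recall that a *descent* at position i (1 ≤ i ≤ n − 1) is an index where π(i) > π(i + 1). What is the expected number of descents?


Write X = Σ X_I over i = 1, …, 50, with X_I the indicator of one descent.
There are 50 indicators.
For each fixed i, the pair (π(i), π(i+1)) is a uniformly random ordered pair of distinct values from {1, …, 51}; by symmetry P[π(i) > π(i+1)] = 1/2.
By linearity: E[X] = 50 · (1/2) = (51 − 1) · (1/2) = 25 ≈ 25.00000.

E[X] = 25 = 25.00000.


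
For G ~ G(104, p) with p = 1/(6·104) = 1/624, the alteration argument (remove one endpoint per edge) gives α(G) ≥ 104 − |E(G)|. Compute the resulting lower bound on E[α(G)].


E[|E(G)|] = C(104, 2)·p = 5356 · (1/624) = 103/12.
E[α(G)] ≥ n − E[|E(G)|] = 104 − 103/12 = 1145/12.
Numerically: ≈ 95.41667.
(This is only a lower bound; the true E[α(G)] may be larger.)

E[α(G)] ≥ 1145/12 ≈ 95.41667.
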